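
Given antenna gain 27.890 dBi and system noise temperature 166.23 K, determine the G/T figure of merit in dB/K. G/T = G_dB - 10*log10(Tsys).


G/T = 27.890 - 10*log10(166.23) = 27.890 - 22.20709 = 5.683 dB/K

5.683 dB/K


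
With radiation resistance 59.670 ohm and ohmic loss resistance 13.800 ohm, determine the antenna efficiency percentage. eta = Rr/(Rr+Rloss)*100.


eta = 59.670 / (59.670 + 13.800) * 100 = 81.22%

81.22%


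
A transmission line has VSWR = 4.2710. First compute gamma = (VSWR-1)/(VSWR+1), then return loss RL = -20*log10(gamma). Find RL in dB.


gamma = (4.2710 - 1) / (4.2710 + 1) = 0.6205654
RL = -20 * log10(0.6205654) = 4.144 dB

4.144 dB


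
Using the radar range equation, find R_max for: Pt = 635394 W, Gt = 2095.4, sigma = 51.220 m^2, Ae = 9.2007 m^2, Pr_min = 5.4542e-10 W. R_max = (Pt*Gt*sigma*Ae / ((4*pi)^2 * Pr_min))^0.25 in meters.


R^4 = 635394*2095.4*51.220*9.2007 / ((4*pi)^2 * 5.4542e-10) = 7.284835e+18
R_max = 7.284835e+18^0.25 = 51952 m

51952 m


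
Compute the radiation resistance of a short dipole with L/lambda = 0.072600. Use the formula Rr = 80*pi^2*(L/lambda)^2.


Rr = 80 * pi^2 * (0.072600)^2 = 80 * 9.869604 * 5.270760e-03 = 4.162 ohm

4.162 ohm


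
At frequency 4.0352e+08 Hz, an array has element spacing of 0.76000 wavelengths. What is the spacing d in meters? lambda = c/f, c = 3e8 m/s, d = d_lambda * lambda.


lambda = c / f = 3.0000e+08 / 4.0352e+08 = 0.7434576 m
d = 0.76000 * 0.7434576 = 0.5650 m

0.5650 m


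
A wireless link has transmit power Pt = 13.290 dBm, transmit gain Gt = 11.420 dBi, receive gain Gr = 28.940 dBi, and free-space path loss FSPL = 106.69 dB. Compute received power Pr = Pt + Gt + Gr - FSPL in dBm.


Pr = 13.290 + 11.420 + 28.940 - 106.69 = -53.04 dBm

-53.04 dBm


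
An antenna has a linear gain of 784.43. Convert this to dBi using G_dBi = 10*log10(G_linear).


G_dBi = 10 * log10(784.43) = 28.95 dBi

28.95 dBi


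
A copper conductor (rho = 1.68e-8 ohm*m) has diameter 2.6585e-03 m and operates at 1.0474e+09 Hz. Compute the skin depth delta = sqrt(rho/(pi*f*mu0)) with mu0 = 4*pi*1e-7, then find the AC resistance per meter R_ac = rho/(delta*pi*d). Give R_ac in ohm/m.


delta = sqrt(1.68e-8 / (pi * 1.0474e+09 * 4*pi*1e-7)) = 2.015666e-06 m
R_ac = 1.68e-8 / (2.015666e-06 * pi * 2.6585e-03) = 0.9979 ohm/m

0.9979 ohm/m


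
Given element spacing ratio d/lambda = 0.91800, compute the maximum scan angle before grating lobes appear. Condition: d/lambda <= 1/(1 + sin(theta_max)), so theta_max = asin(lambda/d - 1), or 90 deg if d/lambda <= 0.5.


lambda/d - 1 = 1/0.91800 - 1 = 0.08932462
theta_max = asin(0.08932462) = 5.125 deg

5.125 deg


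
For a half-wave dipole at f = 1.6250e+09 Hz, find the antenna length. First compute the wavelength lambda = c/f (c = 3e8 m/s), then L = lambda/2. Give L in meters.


lambda = c / f = 3.0000e+08 / 1.6250e+09 = 0.1846154 m
L = lambda / 2 = 0.1846154 / 2 = 0.09231 m

0.09231 m


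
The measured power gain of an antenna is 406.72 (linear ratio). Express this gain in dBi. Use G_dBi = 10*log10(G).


G_dBi = 10 * log10(406.72) = 26.09 dBi

26.09 dBi


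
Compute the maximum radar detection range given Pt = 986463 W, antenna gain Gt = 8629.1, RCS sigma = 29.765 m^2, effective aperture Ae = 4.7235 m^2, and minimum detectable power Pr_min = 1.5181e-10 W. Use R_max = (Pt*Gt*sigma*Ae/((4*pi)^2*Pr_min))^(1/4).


R^4 = 986463*8629.1*29.765*4.7235 / ((4*pi)^2 * 1.5181e-10) = 4.992246e+19
R_max = 4.992246e+19^0.25 = 84057 m

84057 m


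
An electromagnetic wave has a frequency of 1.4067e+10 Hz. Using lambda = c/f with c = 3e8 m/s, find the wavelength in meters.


lambda = c / f = 3.0000e+08 / 1.4067e+10 = 0.02133 m

0.02133 m


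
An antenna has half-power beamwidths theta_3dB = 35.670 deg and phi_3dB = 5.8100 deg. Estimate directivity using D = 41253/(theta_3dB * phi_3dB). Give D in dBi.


D_linear = 41253 / (35.670 * 5.8100) = 199.0565
D_dBi = 10 * log10(199.0565) = 22.99 dBi

22.99 dBi


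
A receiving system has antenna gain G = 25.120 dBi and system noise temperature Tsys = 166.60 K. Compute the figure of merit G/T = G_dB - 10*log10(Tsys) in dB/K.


G/T = 25.120 - 10*log10(166.60) = 25.120 - 22.21675 = 2.903 dB/K

2.903 dB/K


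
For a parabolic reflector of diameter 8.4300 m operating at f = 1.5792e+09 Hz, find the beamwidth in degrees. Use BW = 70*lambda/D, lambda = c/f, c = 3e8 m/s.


lambda = c / f = 3.0000e+08 / 1.5792e+09 = 0.1899696 m
BW = 70 * 0.1899696 / 8.4300 = 1.577 deg

1.577 deg


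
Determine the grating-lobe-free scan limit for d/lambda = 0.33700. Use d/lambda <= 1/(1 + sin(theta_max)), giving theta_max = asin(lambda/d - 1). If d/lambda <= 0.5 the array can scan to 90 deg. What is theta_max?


lambda/d - 1 = 1/0.33700 - 1 = 1.967359 >= 1
d/lambda <= 0.5, so the array can scan to endfire without grating lobes: theta_max = 90 deg

90 deg


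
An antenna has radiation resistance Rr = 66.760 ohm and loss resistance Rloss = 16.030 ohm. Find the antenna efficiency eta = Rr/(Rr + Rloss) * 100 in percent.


eta = 66.760 / (66.760 + 16.030) * 100 = 80.64%

80.64%


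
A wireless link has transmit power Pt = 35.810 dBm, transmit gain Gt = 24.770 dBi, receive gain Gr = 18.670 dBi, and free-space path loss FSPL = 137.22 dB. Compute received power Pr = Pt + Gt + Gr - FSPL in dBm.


Pr = 35.810 + 24.770 + 18.670 - 137.22 = -57.97 dBm

-57.97 dBm


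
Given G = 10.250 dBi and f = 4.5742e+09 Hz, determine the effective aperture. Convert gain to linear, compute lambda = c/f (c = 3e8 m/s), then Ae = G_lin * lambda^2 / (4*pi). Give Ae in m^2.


lambda = c / f = 3.0000e+08 / 4.5742e+09 = 0.06558524 m
G_linear = 10^(10.250/10) = 10.59254
Ae = G_linear * lambda^2 / (4*pi) = 10.59254 * 0.06558524^2 / (4*pi) = 3.626e-03 m^2

3.626e-03 m^2


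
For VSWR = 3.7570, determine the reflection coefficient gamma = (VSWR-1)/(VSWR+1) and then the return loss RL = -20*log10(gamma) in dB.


gamma = (3.7570 - 1) / (3.7570 + 1) = 0.5795670
RL = -20 * log10(0.5795670) = 4.738 dB

4.738 dB


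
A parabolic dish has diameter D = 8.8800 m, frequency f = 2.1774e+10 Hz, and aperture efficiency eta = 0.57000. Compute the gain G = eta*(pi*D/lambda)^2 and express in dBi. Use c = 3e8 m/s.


lambda = c / f = 3.0000e+08 / 2.1774e+10 = 0.01377790 m
G_linear = 0.57000 * (pi * 8.8800 / 0.01377790)^2 = 2.336870e+06
G_dBi = 10 * log10(2.336870e+06) = 63.69 dBi

63.69 dBi


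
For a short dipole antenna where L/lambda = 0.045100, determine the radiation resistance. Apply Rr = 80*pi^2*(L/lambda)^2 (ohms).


Rr = 80 * pi^2 * (0.045100)^2 = 80 * 9.869604 * 2.034010e-03 = 1.606 ohm

1.606 ohm


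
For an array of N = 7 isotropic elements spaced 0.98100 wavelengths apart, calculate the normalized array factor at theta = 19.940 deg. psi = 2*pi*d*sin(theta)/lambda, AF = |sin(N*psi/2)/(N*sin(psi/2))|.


psi = 2*pi*0.98100*sin(19.940 deg) = 2.102079 rad
AF = |sin(7*2.102079/2) / (7*sin(2.102079/2))| = 0.1447

0.1447


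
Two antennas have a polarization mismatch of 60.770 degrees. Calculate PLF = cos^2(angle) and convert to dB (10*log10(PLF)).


PLF_linear = cos^2(60.770 deg) = 0.2384532
PLF_dB = 10 * log10(0.2384532) = -6.226 dB

-6.226 dB


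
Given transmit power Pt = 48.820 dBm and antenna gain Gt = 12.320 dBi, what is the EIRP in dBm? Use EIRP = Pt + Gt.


EIRP = Pt + Gt = 48.820 + 12.320 = 61.14 dBm

61.14 dBm


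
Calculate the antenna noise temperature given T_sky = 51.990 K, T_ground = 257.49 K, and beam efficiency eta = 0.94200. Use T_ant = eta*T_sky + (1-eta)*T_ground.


T_ant = 0.94200 * 51.990 + (1 - 0.94200) * 257.49 = 63.91 K

63.91 K


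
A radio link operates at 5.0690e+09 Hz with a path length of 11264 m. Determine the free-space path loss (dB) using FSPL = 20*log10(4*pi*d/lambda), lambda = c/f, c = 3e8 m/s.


lambda = c / f = 3.0000e+08 / 5.0690e+09 = 0.05918327 m
FSPL = 20 * log10(4*pi*11264/0.05918327) = 127.6 dB

127.6 dB


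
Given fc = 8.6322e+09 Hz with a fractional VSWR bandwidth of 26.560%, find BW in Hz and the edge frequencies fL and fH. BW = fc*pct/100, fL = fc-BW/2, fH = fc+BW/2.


BW = 8.6322e+09 * 26.560/100 = 2.292712e+09 Hz
fL = 8.6322e+09 - 2.292712e+09/2 = 7.486e+09 Hz
fH = 8.6322e+09 + 2.292712e+09/2 = 9.779e+09 Hz

BW=2.293e+09 Hz, fL=7.486e+09 Hz, fH=9.779e+09 Hz


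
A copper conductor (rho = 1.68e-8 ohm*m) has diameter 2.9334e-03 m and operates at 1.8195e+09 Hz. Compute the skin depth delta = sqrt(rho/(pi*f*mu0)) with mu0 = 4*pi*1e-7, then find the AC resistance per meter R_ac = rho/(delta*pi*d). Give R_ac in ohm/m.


delta = sqrt(1.68e-8 / (pi * 1.8195e+09 * 4*pi*1e-7)) = 1.529321e-06 m
R_ac = 1.68e-8 / (1.529321e-06 * pi * 2.9334e-03) = 1.192 ohm/m

1.192 ohm/m


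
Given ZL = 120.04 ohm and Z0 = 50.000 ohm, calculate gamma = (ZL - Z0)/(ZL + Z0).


gamma = (120.04 - 50.000) / (120.04 + 50.000) = 0.4119

0.4119


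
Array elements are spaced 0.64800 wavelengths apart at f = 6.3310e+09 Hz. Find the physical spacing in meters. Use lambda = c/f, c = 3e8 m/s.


lambda = c / f = 3.0000e+08 / 6.3310e+09 = 0.04738588 m
d = 0.64800 * 0.04738588 = 0.03071 m

0.03071 m


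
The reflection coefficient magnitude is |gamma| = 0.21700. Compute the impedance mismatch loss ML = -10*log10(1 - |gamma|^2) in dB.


ML = -10 * log10(1 - 0.21700^2) = -10 * log10(0.952911) = 0.2095 dB

0.2095 dB


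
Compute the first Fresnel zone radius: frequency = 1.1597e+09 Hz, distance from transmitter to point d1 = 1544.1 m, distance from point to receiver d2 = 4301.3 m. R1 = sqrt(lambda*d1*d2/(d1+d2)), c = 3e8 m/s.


lambda = c / f = 3.0000e+08 / 1.1597e+09 = 0.2586876 m
R1 = sqrt(0.2586876 * 1544.1 * 4301.3 / (1544.1 + 4301.3)) = 17.14 m

17.14 m


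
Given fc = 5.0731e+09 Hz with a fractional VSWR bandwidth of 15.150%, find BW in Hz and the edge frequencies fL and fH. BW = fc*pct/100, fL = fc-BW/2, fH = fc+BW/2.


BW = 5.0731e+09 * 15.150/100 = 7.685746e+08 Hz
fL = 5.0731e+09 - 7.685746e+08/2 = 4.689e+09 Hz
fH = 5.0731e+09 + 7.685746e+08/2 = 5.457e+09 Hz

BW=7.686e+08 Hz, fL=4.689e+09 Hz, fH=5.457e+09 Hz


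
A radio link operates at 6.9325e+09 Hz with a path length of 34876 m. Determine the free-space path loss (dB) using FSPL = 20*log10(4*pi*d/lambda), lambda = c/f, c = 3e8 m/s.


lambda = c / f = 3.0000e+08 / 6.9325e+09 = 0.04327443 m
FSPL = 20 * log10(4*pi*34876/0.04327443) = 140.1 dB

140.1 dB


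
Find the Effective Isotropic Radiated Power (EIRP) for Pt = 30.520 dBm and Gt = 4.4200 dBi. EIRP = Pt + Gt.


EIRP = Pt + Gt = 30.520 + 4.4200 = 34.94 dBm

34.94 dBm


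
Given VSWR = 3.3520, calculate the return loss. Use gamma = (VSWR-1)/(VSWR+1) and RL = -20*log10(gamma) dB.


gamma = (3.3520 - 1) / (3.3520 + 1) = 0.5404412
RL = -20 * log10(0.5404412) = 5.345 dB

5.345 dB


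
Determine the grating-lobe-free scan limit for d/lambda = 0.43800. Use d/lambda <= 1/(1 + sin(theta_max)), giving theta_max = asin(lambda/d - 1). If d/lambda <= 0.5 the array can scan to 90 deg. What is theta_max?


lambda/d - 1 = 1/0.43800 - 1 = 1.283105 >= 1
d/lambda <= 0.5, so the array can scan to endfire without grating lobes: theta_max = 90 deg

90 deg


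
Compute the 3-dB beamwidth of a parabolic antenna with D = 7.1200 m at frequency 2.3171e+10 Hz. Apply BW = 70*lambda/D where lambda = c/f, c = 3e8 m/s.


lambda = c / f = 3.0000e+08 / 2.3171e+10 = 0.01294722 m
BW = 70 * 0.01294722 / 7.1200 = 0.1273 deg

0.1273 deg


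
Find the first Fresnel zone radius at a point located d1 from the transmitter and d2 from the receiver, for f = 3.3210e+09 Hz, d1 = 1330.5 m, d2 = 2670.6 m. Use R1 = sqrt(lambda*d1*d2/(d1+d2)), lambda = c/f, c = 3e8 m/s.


lambda = c / f = 3.0000e+08 / 3.3210e+09 = 0.09033424 m
R1 = sqrt(0.09033424 * 1330.5 * 2670.6 / (1330.5 + 2670.6)) = 8.957 m

8.957 m


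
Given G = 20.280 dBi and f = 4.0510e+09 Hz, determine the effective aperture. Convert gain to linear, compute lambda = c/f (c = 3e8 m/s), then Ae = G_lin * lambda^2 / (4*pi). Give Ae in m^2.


lambda = c / f = 3.0000e+08 / 4.0510e+09 = 0.07405579 m
G_linear = 10^(20.280/10) = 106.6596
Ae = G_linear * lambda^2 / (4*pi) = 106.6596 * 0.07405579^2 / (4*pi) = 0.04655 m^2

0.04655 m^2


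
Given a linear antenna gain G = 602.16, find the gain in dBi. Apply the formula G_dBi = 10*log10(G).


G_dBi = 10 * log10(602.16) = 27.80 dBi

27.80 dBi


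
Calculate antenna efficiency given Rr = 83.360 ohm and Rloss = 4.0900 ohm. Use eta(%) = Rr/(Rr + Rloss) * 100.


eta = 83.360 / (83.360 + 4.0900) * 100 = 95.32%

95.32%


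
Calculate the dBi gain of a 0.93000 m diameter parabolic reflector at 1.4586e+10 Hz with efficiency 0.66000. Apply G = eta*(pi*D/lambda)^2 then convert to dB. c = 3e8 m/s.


lambda = c / f = 3.0000e+08 / 1.4586e+10 = 0.02056767 m
G_linear = 0.66000 * (pi * 0.93000 / 0.02056767)^2 = 13318.01
G_dBi = 10 * log10(13318.01) = 41.24 dBi

41.24 dBi


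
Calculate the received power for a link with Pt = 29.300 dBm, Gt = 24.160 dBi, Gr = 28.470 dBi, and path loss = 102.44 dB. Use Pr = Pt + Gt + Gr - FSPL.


Pr = 29.300 + 24.160 + 28.470 - 102.44 = -20.51 dBm

-20.51 dBm


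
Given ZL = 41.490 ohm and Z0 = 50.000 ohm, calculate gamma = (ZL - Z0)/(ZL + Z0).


gamma = (41.490 - 50.000) / (41.490 + 50.000) = -0.09302

-0.09302


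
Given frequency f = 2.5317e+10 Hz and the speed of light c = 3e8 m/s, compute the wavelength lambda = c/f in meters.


lambda = c / f = 3.0000e+08 / 2.5317e+10 = 0.01185 m

0.01185 m


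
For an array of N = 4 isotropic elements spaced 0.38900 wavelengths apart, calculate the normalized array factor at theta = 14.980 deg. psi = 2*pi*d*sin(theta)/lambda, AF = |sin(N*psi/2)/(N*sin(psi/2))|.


psi = 2*pi*0.38900*sin(14.980 deg) = 0.6317708 rad
AF = |sin(4*0.6317708/2) / (4*sin(0.6317708/2))| = 0.7671

0.7671


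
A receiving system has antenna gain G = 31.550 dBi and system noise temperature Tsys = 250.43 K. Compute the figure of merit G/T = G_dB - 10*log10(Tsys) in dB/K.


G/T = 31.550 - 10*log10(250.43) = 31.550 - 23.98686 = 7.563 dB/K

7.563 dB/K


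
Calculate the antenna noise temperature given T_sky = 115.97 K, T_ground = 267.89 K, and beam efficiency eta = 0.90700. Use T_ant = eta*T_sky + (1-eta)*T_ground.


T_ant = 0.90700 * 115.97 + (1 - 0.90700) * 267.89 = 130.1 K

130.1 K


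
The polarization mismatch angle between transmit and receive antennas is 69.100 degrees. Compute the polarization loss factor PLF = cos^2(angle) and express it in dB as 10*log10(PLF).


PLF_linear = cos^2(69.100 deg) = 0.1272620
PLF_dB = 10 * log10(0.1272620) = -8.953 dB

-8.953 dB


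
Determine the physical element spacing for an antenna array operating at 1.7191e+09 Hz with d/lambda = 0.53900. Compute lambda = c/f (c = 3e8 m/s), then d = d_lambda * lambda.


lambda = c / f = 3.0000e+08 / 1.7191e+09 = 0.1745099 m
d = 0.53900 * 0.1745099 = 0.09406 m

0.09406 m


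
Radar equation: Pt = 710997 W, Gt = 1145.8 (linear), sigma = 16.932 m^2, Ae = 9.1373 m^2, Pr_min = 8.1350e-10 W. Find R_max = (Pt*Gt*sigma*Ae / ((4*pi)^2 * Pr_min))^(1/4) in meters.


R^4 = 710997*1145.8*16.932*9.1373 / ((4*pi)^2 * 8.1350e-10) = 9.811275e+17
R_max = 9.811275e+17^0.25 = 31473 m

31473 m


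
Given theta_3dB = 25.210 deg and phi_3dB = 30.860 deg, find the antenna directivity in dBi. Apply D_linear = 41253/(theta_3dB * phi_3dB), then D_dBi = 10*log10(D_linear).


D_linear = 41253 / (25.210 * 30.860) = 53.02574
D_dBi = 10 * log10(53.02574) = 17.24 dBi

17.24 dBi


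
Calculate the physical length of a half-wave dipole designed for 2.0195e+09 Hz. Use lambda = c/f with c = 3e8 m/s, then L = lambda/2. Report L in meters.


lambda = c / f = 3.0000e+08 / 2.0195e+09 = 0.1485516 m
L = lambda / 2 = 0.1485516 / 2 = 0.07428 m

0.07428 m


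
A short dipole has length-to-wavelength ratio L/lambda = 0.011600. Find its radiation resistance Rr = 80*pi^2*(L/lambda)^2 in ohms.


Rr = 80 * pi^2 * (0.011600)^2 = 80 * 9.869604 * 1.345600e-04 = 0.1062 ohm

0.1062 ohm


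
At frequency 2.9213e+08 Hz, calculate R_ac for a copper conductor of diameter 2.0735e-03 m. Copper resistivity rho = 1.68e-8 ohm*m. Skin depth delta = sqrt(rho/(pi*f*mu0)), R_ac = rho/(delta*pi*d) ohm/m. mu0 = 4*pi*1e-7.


delta = sqrt(1.68e-8 / (pi * 2.9213e+08 * 4*pi*1e-7)) = 3.816688e-06 m
R_ac = 1.68e-8 / (3.816688e-06 * pi * 2.0735e-03) = 0.6757 ohm/m

0.6757 ohm/m


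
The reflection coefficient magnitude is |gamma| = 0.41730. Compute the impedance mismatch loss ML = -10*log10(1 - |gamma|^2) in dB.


ML = -10 * log10(1 - 0.41730^2) = -10 * log10(0.82586071) = 0.8309 dB

0.8309 dB


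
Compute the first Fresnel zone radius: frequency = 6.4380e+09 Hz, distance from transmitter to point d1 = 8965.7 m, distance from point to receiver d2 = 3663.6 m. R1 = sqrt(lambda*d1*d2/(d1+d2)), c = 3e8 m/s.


lambda = c / f = 3.0000e+08 / 6.4380e+09 = 0.04659832 m
R1 = sqrt(0.04659832 * 8965.7 * 3663.6 / (8965.7 + 3663.6)) = 11.01 m

11.01 m


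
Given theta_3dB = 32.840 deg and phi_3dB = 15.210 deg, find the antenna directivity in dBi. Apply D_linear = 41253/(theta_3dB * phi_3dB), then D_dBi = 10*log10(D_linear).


D_linear = 41253 / (32.840 * 15.210) = 82.58918
D_dBi = 10 * log10(82.58918) = 19.17 dBi

19.17 dBi


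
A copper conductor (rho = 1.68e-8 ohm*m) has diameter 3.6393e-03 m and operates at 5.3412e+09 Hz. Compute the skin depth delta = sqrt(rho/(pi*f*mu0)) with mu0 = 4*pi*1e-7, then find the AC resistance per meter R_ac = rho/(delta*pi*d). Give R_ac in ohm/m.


delta = sqrt(1.68e-8 / (pi * 5.3412e+09 * 4*pi*1e-7)) = 8.925969e-07 m
R_ac = 1.68e-8 / (8.925969e-07 * pi * 3.6393e-03) = 1.646 ohm/m

1.646 ohm/m


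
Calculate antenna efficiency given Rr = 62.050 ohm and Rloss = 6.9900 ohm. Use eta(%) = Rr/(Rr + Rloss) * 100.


eta = 62.050 / (62.050 + 6.9900) * 100 = 89.88%

89.88%


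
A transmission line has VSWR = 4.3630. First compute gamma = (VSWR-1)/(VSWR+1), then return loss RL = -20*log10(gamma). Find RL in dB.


gamma = (4.3630 - 1) / (4.3630 + 1) = 0.6270744
RL = -20 * log10(0.6270744) = 4.054 dB

4.054 dB


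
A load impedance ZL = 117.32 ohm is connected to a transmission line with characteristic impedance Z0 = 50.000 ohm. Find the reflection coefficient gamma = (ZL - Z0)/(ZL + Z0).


gamma = (117.32 - 50.000) / (117.32 + 50.000) = 0.4023

0.4023


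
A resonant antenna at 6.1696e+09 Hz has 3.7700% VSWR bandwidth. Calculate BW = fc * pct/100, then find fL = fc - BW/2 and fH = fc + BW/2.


BW = 6.1696e+09 * 3.7700/100 = 2.325939e+08 Hz
fL = 6.1696e+09 - 2.325939e+08/2 = 6.053e+09 Hz
fH = 6.1696e+09 + 2.325939e+08/2 = 6.286e+09 Hz

BW=2.326e+08 Hz, fL=6.053e+09 Hz, fH=6.286e+09 Hz


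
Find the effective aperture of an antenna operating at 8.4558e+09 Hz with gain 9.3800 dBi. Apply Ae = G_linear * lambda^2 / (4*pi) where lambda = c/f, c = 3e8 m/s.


lambda = c / f = 3.0000e+08 / 8.4558e+09 = 0.03547861 m
G_linear = 10^(9.3800/10) = 8.669619
Ae = G_linear * lambda^2 / (4*pi) = 8.669619 * 0.03547861^2 / (4*pi) = 8.684e-04 m^2

8.684e-04 m^2


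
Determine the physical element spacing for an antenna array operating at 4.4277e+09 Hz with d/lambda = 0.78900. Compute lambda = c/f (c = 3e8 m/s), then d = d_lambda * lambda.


lambda = c / f = 3.0000e+08 / 4.4277e+09 = 0.06775527 m
d = 0.78900 * 0.06775527 = 0.05346 m

0.05346 m


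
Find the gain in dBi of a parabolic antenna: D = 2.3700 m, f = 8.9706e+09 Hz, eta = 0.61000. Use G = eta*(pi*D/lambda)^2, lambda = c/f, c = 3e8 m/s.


lambda = c / f = 3.0000e+08 / 8.9706e+09 = 0.03344258 m
G_linear = 0.61000 * (pi * 2.3700 / 0.03344258)^2 = 30236.17
G_dBi = 10 * log10(30236.17) = 44.81 dBi

44.81 dBi


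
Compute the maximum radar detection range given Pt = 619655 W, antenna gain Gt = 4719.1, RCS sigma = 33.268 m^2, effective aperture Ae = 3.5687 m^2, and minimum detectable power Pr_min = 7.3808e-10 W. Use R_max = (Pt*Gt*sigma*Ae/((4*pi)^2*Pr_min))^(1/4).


R^4 = 619655*4719.1*33.268*3.5687 / ((4*pi)^2 * 7.3808e-10) = 2.978672e+18
R_max = 2.978672e+18^0.25 = 41544 m

41544 m


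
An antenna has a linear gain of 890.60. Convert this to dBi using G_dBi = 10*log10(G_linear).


G_dBi = 10 * log10(890.60) = 29.50 dBi

29.50 dBi


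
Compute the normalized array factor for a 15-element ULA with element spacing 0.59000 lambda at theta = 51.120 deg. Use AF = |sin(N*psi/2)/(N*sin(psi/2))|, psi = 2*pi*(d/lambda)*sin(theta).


psi = 2*pi*0.59000*sin(51.120 deg) = 2.885822 rad
AF = |sin(15*2.885822/2) / (15*sin(2.885822/2))| = 0.02289

0.02289


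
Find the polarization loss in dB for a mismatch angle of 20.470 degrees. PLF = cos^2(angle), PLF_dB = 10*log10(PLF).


PLF_linear = cos^2(20.470 deg) = 0.8776981
PLF_dB = 10 * log10(0.8776981) = -0.5665 dB

-0.5665 dB


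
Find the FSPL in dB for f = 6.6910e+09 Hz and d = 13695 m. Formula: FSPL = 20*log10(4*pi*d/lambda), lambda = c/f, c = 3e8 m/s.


lambda = c / f = 3.0000e+08 / 6.6910e+09 = 0.04483635 m
FSPL = 20 * log10(4*pi*13695/0.04483635) = 131.7 dB

131.7 dB


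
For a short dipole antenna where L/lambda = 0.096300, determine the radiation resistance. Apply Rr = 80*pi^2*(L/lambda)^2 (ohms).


Rr = 80 * pi^2 * (0.096300)^2 = 80 * 9.869604 * 9.273690e-03 = 7.322 ohm

7.322 ohm


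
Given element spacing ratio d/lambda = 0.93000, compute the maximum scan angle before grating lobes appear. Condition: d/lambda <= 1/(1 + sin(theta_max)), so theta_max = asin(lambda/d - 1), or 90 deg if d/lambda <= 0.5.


lambda/d - 1 = 1/0.93000 - 1 = 0.07526882
theta_max = asin(0.07526882) = 4.317 deg

4.317 deg


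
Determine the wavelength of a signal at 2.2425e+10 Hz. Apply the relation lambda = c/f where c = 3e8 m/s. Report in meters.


lambda = c / f = 3.0000e+08 / 2.2425e+10 = 0.01338 m

0.01338 m


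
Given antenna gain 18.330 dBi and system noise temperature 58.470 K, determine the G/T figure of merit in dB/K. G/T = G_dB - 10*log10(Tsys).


G/T = 18.330 - 10*log10(58.470) = 18.330 - 17.66933 = 0.6607 dB/K

0.6607 dB/K


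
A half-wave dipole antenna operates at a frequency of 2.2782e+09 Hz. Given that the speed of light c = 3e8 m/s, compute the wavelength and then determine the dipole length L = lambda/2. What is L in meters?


lambda = c / f = 3.0000e+08 / 2.2782e+09 = 0.1316829 m
L = lambda / 2 = 0.1316829 / 2 = 0.06584 m

0.06584 m


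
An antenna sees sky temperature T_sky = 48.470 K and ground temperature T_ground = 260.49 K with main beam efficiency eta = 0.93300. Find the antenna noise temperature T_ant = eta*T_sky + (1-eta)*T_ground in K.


T_ant = 0.93300 * 48.470 + (1 - 0.93300) * 260.49 = 62.68 K

62.68 K


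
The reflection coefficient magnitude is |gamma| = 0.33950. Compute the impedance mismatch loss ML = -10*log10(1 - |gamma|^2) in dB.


ML = -10 * log10(1 - 0.33950^2) = -10 * log10(0.88473975) = 0.5318 dB

0.5318 dB


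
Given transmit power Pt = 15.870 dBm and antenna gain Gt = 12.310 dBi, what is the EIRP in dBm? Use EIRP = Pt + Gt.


EIRP = Pt + Gt = 15.870 + 12.310 = 28.18 dBm

28.18 dBm


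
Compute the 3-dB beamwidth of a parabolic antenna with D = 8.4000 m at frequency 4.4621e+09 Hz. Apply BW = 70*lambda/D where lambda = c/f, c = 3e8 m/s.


lambda = c / f = 3.0000e+08 / 4.4621e+09 = 0.06723292 m
BW = 70 * 0.06723292 / 8.4000 = 0.5603 deg

0.5603 deg


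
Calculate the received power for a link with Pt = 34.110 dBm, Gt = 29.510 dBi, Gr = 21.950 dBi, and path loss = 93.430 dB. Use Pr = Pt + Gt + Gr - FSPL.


Pr = 34.110 + 29.510 + 21.950 - 93.430 = -7.86 dBm

-7.86 dBm


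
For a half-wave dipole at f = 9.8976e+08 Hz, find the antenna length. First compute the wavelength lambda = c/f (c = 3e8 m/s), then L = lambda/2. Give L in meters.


lambda = c / f = 3.0000e+08 / 9.8976e+08 = 0.3031038 m
L = lambda / 2 = 0.3031038 / 2 = 0.1516 m

0.1516 m


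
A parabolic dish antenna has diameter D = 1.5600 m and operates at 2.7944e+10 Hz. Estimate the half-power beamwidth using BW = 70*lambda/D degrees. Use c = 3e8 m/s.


lambda = c / f = 3.0000e+08 / 2.7944e+10 = 0.01073576 m
BW = 70 * 0.01073576 / 1.5600 = 0.4817 deg

0.4817 deg


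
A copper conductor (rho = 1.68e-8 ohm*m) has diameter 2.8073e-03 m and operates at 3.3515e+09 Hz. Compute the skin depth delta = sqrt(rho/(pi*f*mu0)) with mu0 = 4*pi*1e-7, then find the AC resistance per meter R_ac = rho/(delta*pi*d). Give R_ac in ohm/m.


delta = sqrt(1.68e-8 / (pi * 3.3515e+09 * 4*pi*1e-7)) = 1.126822e-06 m
R_ac = 1.68e-8 / (1.126822e-06 * pi * 2.8073e-03) = 1.691 ohm/m

1.691 ohm/m


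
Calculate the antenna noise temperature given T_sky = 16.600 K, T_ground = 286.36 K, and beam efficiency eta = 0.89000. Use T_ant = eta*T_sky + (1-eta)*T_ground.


T_ant = 0.89000 * 16.600 + (1 - 0.89000) * 286.36 = 46.27 K

46.27 K


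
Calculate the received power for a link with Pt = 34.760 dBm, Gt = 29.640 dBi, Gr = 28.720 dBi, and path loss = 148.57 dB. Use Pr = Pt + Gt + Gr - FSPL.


Pr = 34.760 + 29.640 + 28.720 - 148.57 = -55.45 dBm

-55.45 dBm


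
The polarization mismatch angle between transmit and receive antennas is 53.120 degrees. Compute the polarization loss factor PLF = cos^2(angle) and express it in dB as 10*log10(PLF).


PLF_linear = cos^2(53.120 deg) = 0.3601693
PLF_dB = 10 * log10(0.3601693) = -4.435 dB

-4.435 dB


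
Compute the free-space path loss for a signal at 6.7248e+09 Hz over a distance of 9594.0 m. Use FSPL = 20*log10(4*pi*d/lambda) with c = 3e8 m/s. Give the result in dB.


lambda = c / f = 3.0000e+08 / 6.7248e+09 = 0.04461099 m
FSPL = 20 * log10(4*pi*9594.0/0.04461099) = 128.6 dB

128.6 dB


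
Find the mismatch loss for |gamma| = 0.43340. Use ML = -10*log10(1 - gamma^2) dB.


ML = -10 * log10(1 - 0.43340^2) = -10 * log10(0.81216444) = 0.9036 dB

0.9036 dB


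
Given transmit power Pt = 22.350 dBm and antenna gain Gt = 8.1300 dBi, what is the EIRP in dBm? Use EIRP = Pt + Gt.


EIRP = Pt + Gt = 22.350 + 8.1300 = 30.48 dBm

30.48 dBm


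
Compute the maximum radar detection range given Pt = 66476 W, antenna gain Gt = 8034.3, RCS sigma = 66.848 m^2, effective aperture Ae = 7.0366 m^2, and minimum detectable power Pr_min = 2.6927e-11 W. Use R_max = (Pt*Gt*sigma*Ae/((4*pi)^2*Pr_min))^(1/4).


R^4 = 66476*8034.3*66.848*7.0366 / ((4*pi)^2 * 2.6927e-11) = 5.908218e+19
R_max = 5.908218e+19^0.25 = 87673 m

87673 m


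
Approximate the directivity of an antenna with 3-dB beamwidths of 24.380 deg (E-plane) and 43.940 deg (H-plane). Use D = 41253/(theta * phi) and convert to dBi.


D_linear = 41253 / (24.380 * 43.940) = 38.50896
D_dBi = 10 * log10(38.50896) = 15.86 dBi

15.86 dBi


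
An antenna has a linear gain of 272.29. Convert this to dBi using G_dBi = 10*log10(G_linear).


G_dBi = 10 * log10(272.29) = 24.35 dBi

24.35 dBi


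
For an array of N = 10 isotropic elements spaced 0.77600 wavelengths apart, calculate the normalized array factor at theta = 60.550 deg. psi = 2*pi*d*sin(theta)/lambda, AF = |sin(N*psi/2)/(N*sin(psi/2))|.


psi = 2*pi*0.77600*sin(60.550 deg) = 4.245732 rad
AF = |sin(10*4.245732/2) / (10*sin(4.245732/2))| = 0.08112

0.08112


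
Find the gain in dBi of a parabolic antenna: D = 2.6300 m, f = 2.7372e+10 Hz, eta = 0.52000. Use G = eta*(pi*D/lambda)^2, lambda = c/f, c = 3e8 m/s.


lambda = c / f = 3.0000e+08 / 2.7372e+10 = 0.01096011 m
G_linear = 0.52000 * (pi * 2.6300 / 0.01096011)^2 = 295518.6
G_dBi = 10 * log10(295518.6) = 54.71 dBi

54.71 dBi


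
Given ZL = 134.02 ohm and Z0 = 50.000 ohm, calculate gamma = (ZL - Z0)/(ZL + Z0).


gamma = (134.02 - 50.000) / (134.02 + 50.000) = 0.4566

0.4566


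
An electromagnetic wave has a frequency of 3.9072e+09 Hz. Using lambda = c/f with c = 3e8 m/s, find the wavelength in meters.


lambda = c / f = 3.0000e+08 / 3.9072e+09 = 0.07678 m

0.07678 m


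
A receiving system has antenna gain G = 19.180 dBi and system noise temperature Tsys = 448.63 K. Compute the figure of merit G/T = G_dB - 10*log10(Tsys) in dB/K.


G/T = 19.180 - 10*log10(448.63) = 19.180 - 26.51888 = -7.339 dB/K

-7.339 dB/K


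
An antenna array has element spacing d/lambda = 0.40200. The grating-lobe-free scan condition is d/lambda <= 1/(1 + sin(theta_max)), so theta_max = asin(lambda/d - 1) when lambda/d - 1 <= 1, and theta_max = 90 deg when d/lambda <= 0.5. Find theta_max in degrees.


lambda/d - 1 = 1/0.40200 - 1 = 1.487562 >= 1
d/lambda <= 0.5, so the array can scan to endfire without grating lobes: theta_max = 90 deg

90 deg


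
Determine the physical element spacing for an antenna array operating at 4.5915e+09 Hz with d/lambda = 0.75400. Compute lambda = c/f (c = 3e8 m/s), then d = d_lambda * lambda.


lambda = c / f = 3.0000e+08 / 4.5915e+09 = 0.06533812 m
d = 0.75400 * 0.06533812 = 0.04926 m

0.04926 m


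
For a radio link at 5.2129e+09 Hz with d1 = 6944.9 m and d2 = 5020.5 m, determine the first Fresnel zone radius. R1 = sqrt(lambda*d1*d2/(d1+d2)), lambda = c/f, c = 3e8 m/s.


lambda = c / f = 3.0000e+08 / 5.2129e+09 = 0.05754954 m
R1 = sqrt(0.05754954 * 6944.9 * 5020.5 / (6944.9 + 5020.5)) = 12.95 m

12.95 m


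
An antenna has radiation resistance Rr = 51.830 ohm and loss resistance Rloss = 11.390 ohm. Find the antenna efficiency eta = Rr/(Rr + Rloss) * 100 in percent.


eta = 51.830 / (51.830 + 11.390) * 100 = 81.98%

81.98%


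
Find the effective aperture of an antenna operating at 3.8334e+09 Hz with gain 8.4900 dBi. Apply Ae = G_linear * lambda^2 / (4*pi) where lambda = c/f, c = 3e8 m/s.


lambda = c / f = 3.0000e+08 / 3.8334e+09 = 0.07825951 m
G_linear = 10^(8.4900/10) = 7.063176
Ae = G_linear * lambda^2 / (4*pi) = 7.063176 * 0.07825951^2 / (4*pi) = 3.442e-03 m^2

3.442e-03 m^2


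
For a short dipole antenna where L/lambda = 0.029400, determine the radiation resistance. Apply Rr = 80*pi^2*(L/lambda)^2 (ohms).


Rr = 80 * pi^2 * (0.029400)^2 = 80 * 9.869604 * 8.643600e-04 = 0.6825 ohm

0.6825 ohm


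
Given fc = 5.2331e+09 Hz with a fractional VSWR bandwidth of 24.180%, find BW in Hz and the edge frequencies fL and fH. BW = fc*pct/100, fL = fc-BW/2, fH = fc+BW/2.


BW = 5.2331e+09 * 24.180/100 = 1.265364e+09 Hz
fL = 5.2331e+09 - 1.265364e+09/2 = 4.600e+09 Hz
fH = 5.2331e+09 + 1.265364e+09/2 = 5.866e+09 Hz

BW=1.265e+09 Hz, fL=4.600e+09 Hz, fH=5.866e+09 Hz


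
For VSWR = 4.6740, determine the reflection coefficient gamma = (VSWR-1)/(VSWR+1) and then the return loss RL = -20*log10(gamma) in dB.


gamma = (4.6740 - 1) / (4.6740 + 1) = 0.6475150
RL = -20 * log10(0.6475150) = 3.775 dB

3.775 dB


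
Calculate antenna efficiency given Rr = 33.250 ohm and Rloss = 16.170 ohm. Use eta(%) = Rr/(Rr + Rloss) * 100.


eta = 33.250 / (33.250 + 16.170) * 100 = 67.28%

67.28%


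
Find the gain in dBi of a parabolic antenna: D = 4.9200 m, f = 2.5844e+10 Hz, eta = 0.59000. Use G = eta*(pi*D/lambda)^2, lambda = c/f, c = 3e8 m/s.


lambda = c / f = 3.0000e+08 / 2.5844e+10 = 0.01160811 m
G_linear = 0.59000 * (pi * 4.9200 / 0.01160811)^2 = 1.046066e+06
G_dBi = 10 * log10(1.046066e+06) = 60.20 dBi

60.20 dBi


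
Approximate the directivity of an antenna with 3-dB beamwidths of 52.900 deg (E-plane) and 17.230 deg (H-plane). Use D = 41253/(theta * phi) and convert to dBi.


D_linear = 41253 / (52.900 * 17.230) = 45.26000
D_dBi = 10 * log10(45.26000) = 16.56 dBi

16.56 dBi


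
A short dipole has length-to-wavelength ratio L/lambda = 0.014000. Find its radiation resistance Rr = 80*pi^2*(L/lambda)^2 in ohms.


Rr = 80 * pi^2 * (0.014000)^2 = 80 * 9.869604 * 1.960000e-04 = 0.1548 ohm

0.1548 ohm


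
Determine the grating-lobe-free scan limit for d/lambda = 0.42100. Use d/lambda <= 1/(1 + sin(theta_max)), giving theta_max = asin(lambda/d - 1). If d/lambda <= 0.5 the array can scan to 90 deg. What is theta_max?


lambda/d - 1 = 1/0.42100 - 1 = 1.375297 >= 1
d/lambda <= 0.5, so the array can scan to endfire without grating lobes: theta_max = 90 deg

90 deg


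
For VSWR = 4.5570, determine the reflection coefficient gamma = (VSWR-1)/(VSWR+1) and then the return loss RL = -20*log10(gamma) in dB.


gamma = (4.5570 - 1) / (4.5570 + 1) = 0.6400936
RL = -20 * log10(0.6400936) = 3.875 dB

3.875 dB


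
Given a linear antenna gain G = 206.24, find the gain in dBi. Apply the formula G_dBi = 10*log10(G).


G_dBi = 10 * log10(206.24) = 23.14 dBi

23.14 dBi


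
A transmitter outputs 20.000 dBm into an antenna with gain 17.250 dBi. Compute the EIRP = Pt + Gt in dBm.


EIRP = Pt + Gt = 20.000 + 17.250 = 37.25 dBm

37.25 dBm


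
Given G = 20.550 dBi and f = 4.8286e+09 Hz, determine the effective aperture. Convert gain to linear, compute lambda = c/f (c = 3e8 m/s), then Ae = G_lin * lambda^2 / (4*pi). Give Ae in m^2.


lambda = c / f = 3.0000e+08 / 4.8286e+09 = 0.06212981 m
G_linear = 10^(20.550/10) = 113.5011
Ae = G_linear * lambda^2 / (4*pi) = 113.5011 * 0.06212981^2 / (4*pi) = 0.03487 m^2

0.03487 m^2


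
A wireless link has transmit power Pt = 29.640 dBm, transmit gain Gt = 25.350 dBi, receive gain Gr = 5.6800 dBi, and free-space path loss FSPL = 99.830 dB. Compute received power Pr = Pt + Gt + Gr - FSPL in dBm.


Pr = 29.640 + 25.350 + 5.6800 - 99.830 = -39.16 dBm

-39.16 dBm


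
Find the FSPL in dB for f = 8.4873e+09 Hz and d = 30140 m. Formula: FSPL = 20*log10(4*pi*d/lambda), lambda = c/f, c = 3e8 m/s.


lambda = c / f = 3.0000e+08 / 8.4873e+09 = 0.03534693 m
FSPL = 20 * log10(4*pi*30140/0.03534693) = 140.6 dB

140.6 dB


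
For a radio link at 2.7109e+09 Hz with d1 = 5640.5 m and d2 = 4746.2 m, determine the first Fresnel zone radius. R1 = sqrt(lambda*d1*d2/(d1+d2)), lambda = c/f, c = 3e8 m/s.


lambda = c / f = 3.0000e+08 / 2.7109e+09 = 0.1106644 m
R1 = sqrt(0.1106644 * 5640.5 * 4746.2 / (5640.5 + 4746.2)) = 16.89 m

16.89 m


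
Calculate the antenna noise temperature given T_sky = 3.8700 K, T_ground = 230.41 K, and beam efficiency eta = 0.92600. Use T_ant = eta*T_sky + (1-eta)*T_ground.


T_ant = 0.92600 * 3.8700 + (1 - 0.92600) * 230.41 = 20.63 K

20.63 K


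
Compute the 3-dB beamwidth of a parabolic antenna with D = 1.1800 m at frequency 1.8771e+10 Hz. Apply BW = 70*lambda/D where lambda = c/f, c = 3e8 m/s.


lambda = c / f = 3.0000e+08 / 1.8771e+10 = 0.01598210 m
BW = 70 * 0.01598210 / 1.1800 = 0.9481 deg

0.9481 deg


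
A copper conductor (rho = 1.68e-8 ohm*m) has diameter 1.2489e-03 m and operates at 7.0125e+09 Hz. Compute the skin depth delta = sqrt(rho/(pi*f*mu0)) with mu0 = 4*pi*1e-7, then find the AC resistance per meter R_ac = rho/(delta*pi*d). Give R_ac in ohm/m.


delta = sqrt(1.68e-8 / (pi * 7.0125e+09 * 4*pi*1e-7)) = 7.790016e-07 m
R_ac = 1.68e-8 / (7.790016e-07 * pi * 1.2489e-03) = 5.497 ohm/m

5.497 ohm/m


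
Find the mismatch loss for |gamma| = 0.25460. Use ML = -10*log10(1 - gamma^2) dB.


ML = -10 * log10(1 - 0.25460^2) = -10 * log10(0.93517884) = 0.2911 dB

0.2911 dB


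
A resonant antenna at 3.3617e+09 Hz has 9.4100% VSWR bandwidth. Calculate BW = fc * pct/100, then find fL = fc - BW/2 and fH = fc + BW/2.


BW = 3.3617e+09 * 9.4100/100 = 3.163360e+08 Hz
fL = 3.3617e+09 - 3.163360e+08/2 = 3.204e+09 Hz
fH = 3.3617e+09 + 3.163360e+08/2 = 3.520e+09 Hz

BW=3.163e+08 Hz, fL=3.204e+09 Hz, fH=3.520e+09 Hz


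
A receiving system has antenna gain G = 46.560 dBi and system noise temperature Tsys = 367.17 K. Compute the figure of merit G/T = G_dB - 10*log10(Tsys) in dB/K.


G/T = 46.560 - 10*log10(367.17) = 46.560 - 25.64867 = 20.91 dB/K

20.91 dB/K


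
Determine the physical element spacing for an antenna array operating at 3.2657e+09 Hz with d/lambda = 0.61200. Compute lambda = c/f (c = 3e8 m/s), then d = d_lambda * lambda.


lambda = c / f = 3.0000e+08 / 3.2657e+09 = 0.09186392 m
d = 0.61200 * 0.09186392 = 0.05622 m

0.05622 m


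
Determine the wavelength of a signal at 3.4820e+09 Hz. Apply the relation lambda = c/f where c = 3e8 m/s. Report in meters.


lambda = c / f = 3.0000e+08 / 3.4820e+09 = 0.08616 m

0.08616 m


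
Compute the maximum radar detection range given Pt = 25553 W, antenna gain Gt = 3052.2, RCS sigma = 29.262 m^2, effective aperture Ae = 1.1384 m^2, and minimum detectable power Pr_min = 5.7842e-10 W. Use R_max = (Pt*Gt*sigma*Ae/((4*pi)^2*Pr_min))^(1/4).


R^4 = 25553*3052.2*29.262*1.1384 / ((4*pi)^2 * 5.7842e-10) = 2.844401e+16
R_max = 2.844401e+16^0.25 = 12987 m

12987 m


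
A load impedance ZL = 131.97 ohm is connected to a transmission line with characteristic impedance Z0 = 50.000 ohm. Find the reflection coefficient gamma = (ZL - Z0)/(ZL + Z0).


gamma = (131.97 - 50.000) / (131.97 + 50.000) = 0.4505

0.4505


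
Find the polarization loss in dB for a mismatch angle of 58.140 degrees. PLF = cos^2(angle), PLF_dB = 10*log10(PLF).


PLF_linear = cos^2(58.140 deg) = 0.2786209
PLF_dB = 10 * log10(0.2786209) = -5.550 dB

-5.550 dB


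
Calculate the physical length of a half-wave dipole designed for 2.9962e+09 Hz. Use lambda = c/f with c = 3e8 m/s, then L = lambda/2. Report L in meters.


lambda = c / f = 3.0000e+08 / 2.9962e+09 = 0.1001268 m
L = lambda / 2 = 0.1001268 / 2 = 0.05006 m

0.05006 m


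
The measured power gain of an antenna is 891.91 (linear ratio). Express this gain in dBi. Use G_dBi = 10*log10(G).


G_dBi = 10 * log10(891.91) = 29.50 dBi

29.50 dBi


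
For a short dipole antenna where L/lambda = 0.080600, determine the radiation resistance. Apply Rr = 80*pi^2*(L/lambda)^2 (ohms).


Rr = 80 * pi^2 * (0.080600)^2 = 80 * 9.869604 * 6.496360e-03 = 5.129 ohm

5.129 ohm


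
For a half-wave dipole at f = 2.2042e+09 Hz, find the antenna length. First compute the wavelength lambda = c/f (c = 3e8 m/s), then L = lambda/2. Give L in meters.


lambda = c / f = 3.0000e+08 / 2.2042e+09 = 0.1361038 m
L = lambda / 2 = 0.1361038 / 2 = 0.06805 m

0.06805 m


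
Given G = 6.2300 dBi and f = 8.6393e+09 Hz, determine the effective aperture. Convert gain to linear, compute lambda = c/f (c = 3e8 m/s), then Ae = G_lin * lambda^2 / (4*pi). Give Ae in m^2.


lambda = c / f = 3.0000e+08 / 8.6393e+09 = 0.03472504 m
G_linear = 10^(6.2300/10) = 4.197590
Ae = G_linear * lambda^2 / (4*pi) = 4.197590 * 0.03472504^2 / (4*pi) = 4.028e-04 m^2

4.028e-04 m^2


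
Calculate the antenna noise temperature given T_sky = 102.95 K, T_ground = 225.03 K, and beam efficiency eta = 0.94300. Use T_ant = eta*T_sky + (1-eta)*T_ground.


T_ant = 0.94300 * 102.95 + (1 - 0.94300) * 225.03 = 109.9 K

109.9 K


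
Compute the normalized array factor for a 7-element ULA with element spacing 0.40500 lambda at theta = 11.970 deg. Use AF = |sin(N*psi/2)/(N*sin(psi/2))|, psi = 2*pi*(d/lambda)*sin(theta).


psi = 2*pi*0.40500*sin(11.970 deg) = 0.5277675 rad
AF = |sin(7*0.5277675/2) / (7*sin(0.5277675/2))| = 0.5269

0.5269


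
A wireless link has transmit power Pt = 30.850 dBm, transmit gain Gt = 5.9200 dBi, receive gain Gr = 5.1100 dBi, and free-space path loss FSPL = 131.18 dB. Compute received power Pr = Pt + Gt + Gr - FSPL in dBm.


Pr = 30.850 + 5.9200 + 5.1100 - 131.18 = -89.30 dBm

-89.30 dBm


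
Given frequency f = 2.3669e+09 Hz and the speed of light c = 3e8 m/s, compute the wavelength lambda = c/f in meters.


lambda = c / f = 3.0000e+08 / 2.3669e+09 = 0.1267 m

0.1267 m


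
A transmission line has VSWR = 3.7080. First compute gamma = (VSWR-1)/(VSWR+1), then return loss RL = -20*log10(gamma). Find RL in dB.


gamma = (3.7080 - 1) / (3.7080 + 1) = 0.5751912
RL = -20 * log10(0.5751912) = 4.804 dB

4.804 dB


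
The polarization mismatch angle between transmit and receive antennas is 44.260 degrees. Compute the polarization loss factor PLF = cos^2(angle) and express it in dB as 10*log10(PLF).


PLF_linear = cos^2(44.260 deg) = 0.5129140
PLF_dB = 10 * log10(0.5129140) = -2.900 dB

-2.900 dB


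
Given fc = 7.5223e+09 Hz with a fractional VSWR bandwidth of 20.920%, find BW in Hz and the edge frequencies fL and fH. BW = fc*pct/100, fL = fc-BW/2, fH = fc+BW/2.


BW = 7.5223e+09 * 20.920/100 = 1.573665e+09 Hz
fL = 7.5223e+09 - 1.573665e+09/2 = 6.735e+09 Hz
fH = 7.5223e+09 + 1.573665e+09/2 = 8.309e+09 Hz

BW=1.574e+09 Hz, fL=6.735e+09 Hz, fH=8.309e+09 Hz
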